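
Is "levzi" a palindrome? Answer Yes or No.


Input string: 'levzi'
Reversed: 'izvel'
Compare pairs: s[0]='l' vs s[4]='i' (mismatch), s[1]='e' vs s[3]='z' (mismatch)
Palindrome: No


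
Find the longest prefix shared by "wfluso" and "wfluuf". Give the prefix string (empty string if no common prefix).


String 1: 'wfluso'
String 2: 'wfluuf'
Compare position by position:
pos 0: 'w' vs 'w' match
pos 1: 'f' vs 'f' match
pos 2: 'l' vs 'l' match
pos 3: 'u' vs 'u' match
pos 4: 's' vs 'u' differ -> stop
Longest common prefix: "wflu" (length 4)


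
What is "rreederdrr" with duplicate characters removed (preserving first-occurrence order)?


Input: 'rreederdrr'
Operation: keep first occurrence of each character
Scan: s[0]='r' new -> keep; s[1]='r' seen -> skip; s[2]='e' new -> keep; s[3]='e' seen -> skip; s[4]='d' new -> keep; s[5]='e' seen -> skip; s[6]='r' seen -> skip; s[7]='d' seen -> skip; s[8]='r' seen -> skip; s[9]='r' seen -> skip
Result: red


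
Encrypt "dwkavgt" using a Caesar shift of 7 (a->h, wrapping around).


Input: 'dwkavgt', shift = 7
Operation: for each letter, (position + 7) mod 26
Mapping: 'd'(3+7=10)->'k', 'w'(22+7=29, 29 mod 26=3)->'d', 'k'(10+7=17)->'r', 'a'(0+7=7)->'h', 'v'(21+7=28, 28 mod 26=2)->'c', 'g'(6+7=13)->'n', 't'(19+7=26, 26 mod 26=0)->'a'
Result: kdrhcna


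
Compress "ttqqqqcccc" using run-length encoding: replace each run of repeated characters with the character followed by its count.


Input: 'ttqqqqcccc'
Operation: identify consecutive runs
Runs: 'tt' -> t2, 'qqqq' -> q4, 'cccc' -> c4
Encoded: t2q4c4


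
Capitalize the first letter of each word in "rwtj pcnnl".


Input string: 'rwtj pcnnl'
Operation: capitalize first letter of each word
Word transformations: 'rwtj'->'Rwtj', 'pcnnl'->'Pcnnl'
Result: Rwtj Pcnnl


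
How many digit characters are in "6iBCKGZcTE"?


Input string: '6iBCKGZcTE'
Operation: count digit characters (0-9)
Scan: '6'(digit), 'i', 'B', 'C', 'K', 'G', 'Z', 'c', 'T', 'E'
Digits found: 1
Result: 1


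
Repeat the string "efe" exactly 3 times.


Input string: 'efe'
Operation: repeat 3 times
Concatenation: 'efe' + 'efe' + 'efe'
Result: efeefeefe


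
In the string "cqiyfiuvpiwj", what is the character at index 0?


Input string: 'cqiyfiuvpiwj'
Operation: get character at index 0
Index mapping: s[0]='c'
Result: 'c'


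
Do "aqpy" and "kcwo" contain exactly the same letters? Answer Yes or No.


String 1: 'aqpy' -> sorted: 'apqy'
String 2: 'kcwo' -> sorted: 'ckow'
Compare sorted forms: 'apqy' != 'ckow'
Anagram: No


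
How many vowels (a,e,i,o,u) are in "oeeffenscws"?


Input string: 'oeeffenscws'
Operation: count vowels (a, e, i, o, u)
Scan: s[0]='o' (vowel), s[1]='e' (vowel), s[2]='e' (vowel), s[3]='f', s[4]='f', s[5]='e' (vowel), s[6]='n', s[7]='s', s[8]='c', s[9]='w', s[10]='s'
Vowels found: 4
Result: 4


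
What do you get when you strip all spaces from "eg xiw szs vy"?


Input string: 'eg xiw szs vy'
Operation: remove all spaces
Words: 'eg', 'xiw', 'szs', 'vy'
Join without spaces: egxiwszsvy


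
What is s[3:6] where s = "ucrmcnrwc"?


Input string: 'ucrmcnrwc'
Operation: slice [3:6]
Extract characters: s[3]='m', s[4]='c', s[5]='n'
Result: mcn


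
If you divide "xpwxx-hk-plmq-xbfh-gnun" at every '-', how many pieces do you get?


Input string: 'xpwxx-hk-plmq-xbfh-gnun'
Delimiter: '-'
Split result: 'xpwxx', 'hk', 'plmq', 'xbfh', 'gnun'
Number of parts: 5


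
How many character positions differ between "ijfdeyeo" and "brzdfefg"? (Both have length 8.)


String 1: 'ijfdeyeo'
String 2: 'brzdfefg'
Compare each position: pos 0: 'i'!='b', pos 1: 'j'!='r', pos 2: 'f'!='z', pos 3: 'd'=='d', pos 4: 'e'!='f', pos 5: 'y'!='e', pos 6: 'e'!='f', pos 7: 'o'!='g'
Differing positions: 7
Hamming distance: 7


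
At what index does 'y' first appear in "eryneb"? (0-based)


Input string: 'eryneb'
Target: 'y'
Scanning left to right: s[0]='e', s[1]='r', s[2]='y'
First match at index: 2


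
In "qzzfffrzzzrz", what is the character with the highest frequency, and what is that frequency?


Input: 'qzzfffrzzzrz'
Operation: tally each character
Counts: 'f':3, 'q':1, 'r':2, 'z':6
Maximum: 'z' appears 6 times


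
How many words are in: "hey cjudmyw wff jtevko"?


Input string: 'hey cjudmyw wff jtevko'
Operation: split by spaces
Words found: 'hey', 'cjudmyw', 'wff', 'jtevko'
Word count: 4


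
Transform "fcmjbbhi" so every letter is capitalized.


Input string: 'fcmjbbhi'
Operation: convert each letter to uppercase
Mapping: 'f'->'F', 'c'->'C', 'm'->'M', 'j'->'J', 'b'->'B', 'b'->'B', 'h'->'H', 'i'->'I'
Result: FCMJBBHI


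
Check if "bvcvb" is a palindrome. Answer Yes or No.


Input string: 'bvcvb'
Reversed: 'bvcvb'
Compare pairs: s[0]='b' vs s[4]='b' (match), s[1]='v' vs s[3]='v' (match)
Palindrome: Yes


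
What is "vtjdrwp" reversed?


Input string: 'vtjdrwp'
Operation: reverse character order
Original order: 'v' -> 't' -> 'j' -> 'd' -> 'r' -> 'w' -> 'p'
Reversed order: 'p' -> 'w' -> 'r' -> 'd' -> 'j' -> 't' -> 'v'
Result: pwrdjtv


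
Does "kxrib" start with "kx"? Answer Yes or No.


Input string: 'kxrib'
Prefix to check: 'kx'
First 2 characters of input: 'kx'
Match: True
Result: Yes


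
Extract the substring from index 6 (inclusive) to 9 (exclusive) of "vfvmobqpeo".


Input string: 'vfvmobqpeo'
Operation: slice [6:9]
Extract characters: s[6]='q', s[7]='p', s[8]='e'
Result: qpe


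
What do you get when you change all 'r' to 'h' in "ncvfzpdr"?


Input string: 'ncvfzpdr'
Operation: replace 'r' with 'h'
Positions of 'r': 7
After replacement: ncvfzpdh


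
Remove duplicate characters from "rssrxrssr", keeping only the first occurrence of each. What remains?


Input: 'rssrxrssr'
Operation: keep first occurrence of each character
Scan: s[0]='r' new -> keep; s[1]='s' new -> keep; s[2]='s' seen -> skip; s[3]='r' seen -> skip; s[4]='x' new -> keep; s[5]='r' seen -> skip; s[6]='s' seen -> skip; s[7]='s' seen -> skip; s[8]='r' seen -> skip
Result: rsx


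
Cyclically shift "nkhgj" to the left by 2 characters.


Input: 'nkhgj', shift = 2
Operation: split at index 2 and swap parts
Front part s[0:2] = 'nk'
Back part s[2:] = 'hgj'
Rotated = back + front = 'hgj' + 'nk'
Result: hgjnk


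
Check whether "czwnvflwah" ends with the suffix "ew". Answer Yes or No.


Input string: 'czwnvflwah'
Suffix to check: 'ew'
Last 2 characters of input: 'ah'
Match: False
Result: No


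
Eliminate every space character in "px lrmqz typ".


Input string: 'px lrmqz typ'
Operation: remove all spaces
Words: 'px', 'lrmqz', 'typ'
Join without spaces: pxlrmqztyp


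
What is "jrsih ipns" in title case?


Input string: 'jrsih ipns'
Operation: capitalize first letter of each word
Word transformations: 'jrsih'->'Jrsih', 'ipns'->'Ipns'
Result: Jrsih Ipns


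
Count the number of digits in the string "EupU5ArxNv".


Input string: 'EupU5ArxNv'
Operation: count digit characters (0-9)
Scan: 'E', 'u', 'p', 'U', '5'(digit), 'A', 'r', 'x', 'N', 'v'
Digits found: 1
Result: 1


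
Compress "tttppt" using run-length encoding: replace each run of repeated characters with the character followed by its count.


Input: 'tttppt'
Operation: identify consecutive runs
Runs: 'ttt' -> t3, 'pp' -> p2, 't' -> t1
Encoded: t3p2t1


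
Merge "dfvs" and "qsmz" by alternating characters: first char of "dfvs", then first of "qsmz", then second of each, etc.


String 1: 'dfvs'
String 2: 'qsmz'
Operation: alternate characters
Pairs: 'd'+'q', 'f'+'s', 'v'+'m', 's'+'z'
Result: dqfsvmsz


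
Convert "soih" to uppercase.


Input string: 'soih'
Operation: convert each letter to uppercase
Mapping: 's'->'S', 'o'->'O', 'i'->'I', 'h'->'H'
Result: SOIH


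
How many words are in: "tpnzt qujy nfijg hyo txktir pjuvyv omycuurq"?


Input string: 'tpnzt qujy nfijg hyo txktir pjuvyv omycuurq'
Operation: split by spaces
Words found: 'tpnzt', 'qujy', 'nfijg', 'hyo', 'txktir', 'pjuvyv', 'omycuurq'
Word count: 7


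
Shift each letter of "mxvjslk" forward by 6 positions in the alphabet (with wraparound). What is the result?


Input: 'mxvjslk', shift = 6
Operation: for each letter, (position + 6) mod 26
Mapping: 'm'(12+6=18)->'s', 'x'(23+6=29, 29 mod 26=3)->'d', 'v'(21+6=27, 27 mod 26=1)->'b', 'j'(9+6=15)->'p', 's'(18+6=24)->'y', 'l'(11+6=17)->'r', 'k'(10+6=16)->'q'
Result: sdbpyrq


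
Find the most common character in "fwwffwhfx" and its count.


Input: 'fwwffwhfx'
Operation: tally each character
Counts: 'f':4, 'h':1, 'w':3, 'x':1
Maximum: 'f' appears 4 times


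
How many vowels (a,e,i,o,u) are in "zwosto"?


Input string: 'zwosto'
Operation: count vowels (a, e, i, o, u)
Scan: s[0]='z', s[1]='w', s[2]='o' (vowel), s[3]='s', s[4]='t', s[5]='o' (vowel)
Vowels found: 2
Result: 2


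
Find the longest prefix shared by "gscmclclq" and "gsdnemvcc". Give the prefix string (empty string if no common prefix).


String 1: 'gscmclclq'
String 2: 'gsdnemvcc'
Compare position by position:
pos 0: 'g' vs 'g' match
pos 1: 's' vs 's' match
pos 2: 'c' vs 'd' differ -> stop
Longest common prefix: "gs" (length 2)


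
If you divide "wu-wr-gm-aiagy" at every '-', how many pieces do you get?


Input string: 'wu-wr-gm-aiagy'
Delimiter: '-'
Split result: 'wu', 'wr', 'gm', 'aiagy'
Number of parts: 4


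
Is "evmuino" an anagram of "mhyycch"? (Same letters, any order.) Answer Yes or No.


String 1: 'mhyycch' -> sorted: 'cchhmyy'
String 2: 'evmuino' -> sorted: 'eimnouv'
Compare sorted forms: 'cchhmyy' != 'eimnouv'
Anagram: No


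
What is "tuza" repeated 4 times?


Input string: 'tuza'
Operation: repeat 4 times
Concatenation: 'tuza' + 'tuza' + 'tuza' + 'tuza'
Result: tuzatuzatuzatuza


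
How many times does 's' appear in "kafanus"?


Input string: 'kafanus'
Target character: 's'
Scan each position: s[6]='s'
Matches found at indices: 6
Total: 1


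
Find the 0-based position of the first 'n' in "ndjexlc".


Input string: 'ndjexlc'
Target: 'n'
Scanning left to right: s[0]='n'
First match at index: 0


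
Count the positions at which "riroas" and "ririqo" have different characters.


String 1: 'riroas'
String 2: 'ririqo'
Compare each position: pos 0: 'r'=='r', pos 1: 'i'=='i', pos 2: 'r'=='r', pos 3: 'o'!='i', pos 4: 'a'!='q', pos 5: 's'!='o'
Differing positions: 3
Hamming distance: 3


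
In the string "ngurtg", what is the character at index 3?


Input string: 'ngurtg'
Operation: get character at index 3
Index mapping: s[0]='n', s[1]='g', s[2]='u', s[3]='r'
Result: 'r'


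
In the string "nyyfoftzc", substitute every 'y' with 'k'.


Input string: 'nyyfoftzc'
Operation: replace 'y' with 'k'
Positions of 'y': 1, 2
After replacement: nkkfoftzc


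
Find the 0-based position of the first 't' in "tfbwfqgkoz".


Input string: 'tfbwfqgkoz'
Target: 't'
Scanning left to right: s[0]='t'
First match at index: 0


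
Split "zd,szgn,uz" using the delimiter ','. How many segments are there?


Input string: 'zd,szgn,uz'
Delimiter: ','
Split result: 'zd', 'szgn', 'uz'
Number of parts: 3


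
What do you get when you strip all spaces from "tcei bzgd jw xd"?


Input string: 'tcei bzgd jw xd'
Operation: remove all spaces
Words: 'tcei', 'bzgd', 'jw', 'xd'
Join without spaces: tceibzgdjwxd


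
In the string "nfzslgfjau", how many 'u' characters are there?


Input string: 'nfzslgfjau'
Target character: 'u'
Scan each position: s[9]='u'
Matches found at indices: 9
Total: 1


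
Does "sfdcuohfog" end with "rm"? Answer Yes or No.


Input string: 'sfdcuohfog'
Suffix to check: 'rm'
Last 2 characters of input: 'og'
Match: False
Result: No


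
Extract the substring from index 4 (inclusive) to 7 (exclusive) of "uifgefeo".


Input string: 'uifgefeo'
Operation: slice [4:7]
Extract characters: s[4]='e', s[5]='f', s[6]='e'
Result: efe


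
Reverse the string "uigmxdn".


Input string: 'uigmxdn'
Operation: reverse character order
Original order: 'u' -> 'i' -> 'g' -> 'm' -> 'x' -> 'd' -> 'n'
Reversed order: 'n' -> 'd' -> 'x' -> 'm' -> 'g' -> 'i' -> 'u'
Result: ndxmgiu


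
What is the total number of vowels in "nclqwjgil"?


Input string: 'nclqwjgil'
Operation: count vowels (a, e, i, o, u)
Scan: s[0]='n', s[1]='c', s[2]='l', s[3]='q', s[4]='w', s[5]='j', s[6]='g', s[7]='i' (vowel), s[8]='l'
Vowels found: 1
Result: 1


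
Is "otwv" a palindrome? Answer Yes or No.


Input string: 'otwv'
Reversed: 'vwto'
Compare pairs: s[0]='o' vs s[3]='v' (mismatch), s[1]='t' vs s[2]='w' (mismatch)
Palindrome: No


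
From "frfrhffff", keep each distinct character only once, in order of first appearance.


Input: 'frfrhffff'
Operation: keep first occurrence of each character
Scan: s[0]='f' new -> keep; s[1]='r' new -> keep; s[2]='f' seen -> skip; s[3]='r' seen -> skip; s[4]='h' new -> keep; s[5]='f' seen -> skip; s[6]='f' seen -> skip; s[7]='f' seen -> skip; s[8]='f' seen -> skip
Result: frh


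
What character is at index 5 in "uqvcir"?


Input string: 'uqvcir'
Operation: get character at index 5
Index mapping: s[0]='u', s[1]='q', s[2]='v', s[3]='c', s[4]='i', s[5]='r'
Result: 'r'


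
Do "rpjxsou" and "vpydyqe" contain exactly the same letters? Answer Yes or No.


String 1: 'rpjxsou' -> sorted: 'joprsux'
String 2: 'vpydyqe' -> sorted: 'depqvyy'
Compare sorted forms: 'joprsux' != 'depqvyy'
Anagram: No


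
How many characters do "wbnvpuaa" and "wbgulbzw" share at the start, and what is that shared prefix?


String 1: 'wbnvpuaa'
String 2: 'wbgulbzw'
Compare position by position:
pos 0: 'w' vs 'w' match
pos 1: 'b' vs 'b' match
pos 2: 'n' vs 'g' differ -> stop
Longest common prefix: "wb" (length 2)


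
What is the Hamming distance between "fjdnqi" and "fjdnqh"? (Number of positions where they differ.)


String 1: 'fjdnqi'
String 2: 'fjdnqh'
Compare each position: pos 0: 'f'=='f', pos 1: 'j'=='j', pos 2: 'd'=='d', pos 3: 'n'=='n', pos 4: 'q'=='q', pos 5: 'i'!='h'
Differing positions: 1
Hamming distance: 1


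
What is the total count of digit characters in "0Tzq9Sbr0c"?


Input string: '0Tzq9Sbr0c'
Operation: count digit characters (0-9)
Scan: '0'(digit), 'T', 'z', 'q', '9'(digit), 'S', 'b', 'r', '0'(digit), 'c'
Digits found: 3
Result: 3


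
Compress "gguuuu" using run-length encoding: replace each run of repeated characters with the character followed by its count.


Input: 'gguuuu'
Operation: identify consecutive runs
Runs: 'gg' -> g2, 'uuuu' -> u4
Encoded: g2u4


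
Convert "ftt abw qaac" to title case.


Input string: 'ftt abw qaac'
Operation: capitalize first letter of each word
Word transformations: 'ftt'->'Ftt', 'abw'->'Abw', 'qaac'->'Qaac'
Result: Ftt Abw Qaac


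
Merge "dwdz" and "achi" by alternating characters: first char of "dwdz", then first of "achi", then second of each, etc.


String 1: 'dwdz'
String 2: 'achi'
Operation: alternate characters
Pairs: 'd'+'a', 'w'+'c', 'd'+'h', 'z'+'i'
Result: dawcdhzi


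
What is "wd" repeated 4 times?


Input string: 'wd'
Operation: repeat 4 times
Concatenation: 'wd' + 'wd' + 'wd' + 'wd'
Result: wdwdwdwd


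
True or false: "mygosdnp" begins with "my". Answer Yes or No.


Input string: 'mygosdnp'
Prefix to check: 'my'
First 2 characters of input: 'my'
Match: True
Result: Yes


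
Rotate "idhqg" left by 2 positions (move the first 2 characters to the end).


Input: 'idhqg', shift = 2
Operation: split at index 2 and swap parts
Front part s[0:2] = 'id'
Back part s[2:] = 'hqg'
Rotated = back + front = 'hqg' + 'id'
Result: hqgid


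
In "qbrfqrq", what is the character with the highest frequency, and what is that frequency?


Input: 'qbrfqrq'
Operation: tally each character
Counts: 'b':1, 'f':1, 'q':3, 'r':2
Maximum: 'q' appears 3 times


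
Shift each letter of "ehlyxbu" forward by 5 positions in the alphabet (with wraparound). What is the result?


Input: 'ehlyxbu', shift = 5
Operation: for each letter, (position + 5) mod 26
Mapping: 'e'(4+5=9)->'j', 'h'(7+5=12)->'m', 'l'(11+5=16)->'q', 'y'(24+5=29, 29 mod 26=3)->'d', 'x'(23+5=28, 28 mod 26=2)->'c', 'b'(1+5=6)->'g', 'u'(20+5=25)->'z'
Result: jmqdcgz


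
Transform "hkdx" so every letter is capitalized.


Input string: 'hkdx'
Operation: convert each letter to uppercase
Mapping: 'h'->'H', 'k'->'K', 'd'->'D', 'x'->'X'
Result: HKDX


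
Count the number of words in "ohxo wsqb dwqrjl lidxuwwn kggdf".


Input string: 'ohxo wsqb dwqrjl lidxuwwn kggdf'
Operation: split by spaces
Words found: 'ohxo', 'wsqb', 'dwqrjl', 'lidxuwwn', 'kggdf'
Word count: 5


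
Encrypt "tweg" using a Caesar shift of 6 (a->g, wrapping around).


Input: 'tweg', shift = 6
Operation: for each letter, (position + 6) mod 26
Mapping: 't'(19+6=25)->'z', 'w'(22+6=28, 28 mod 26=2)->'c', 'e'(4+6=10)->'k', 'g'(6+6=12)->'m'
Result: zckm


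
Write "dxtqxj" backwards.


Input string: 'dxtqxj'
Operation: reverse character order
Original order: 'd' -> 'x' -> 't' -> 'q' -> 'x' -> 'j'
Reversed order: 'j' -> 'x' -> 'q' -> 't' -> 'x' -> 'd'
Result: jxqtxd


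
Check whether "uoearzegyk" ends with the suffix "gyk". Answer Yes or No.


Input string: 'uoearzegyk'
Suffix to check: 'gyk'
Last 3 characters of input: 'gyk'
Match: True
Result: Yes


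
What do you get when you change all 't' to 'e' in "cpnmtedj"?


Input string: 'cpnmtedj'
Operation: replace 't' with 'e'
Positions of 't': 4
After replacement: cpnmeedj


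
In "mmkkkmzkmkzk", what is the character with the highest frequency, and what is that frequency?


Input: 'mmkkkmzkmkzk'
Operation: tally each character
Counts: 'k':6, 'm':4, 'z':2
Maximum: 'k' appears 6 times


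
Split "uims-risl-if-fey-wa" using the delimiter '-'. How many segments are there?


Input string: 'uims-risl-if-fey-wa'
Delimiter: '-'
Split result: 'uims', 'risl', 'if', 'fey', 'wa'
Number of parts: 5


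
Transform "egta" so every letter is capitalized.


Input string: 'egta'
Operation: convert each letter to uppercase
Mapping: 'e'->'E', 'g'->'G', 't'->'T', 'a'->'A'
Result: EGTA


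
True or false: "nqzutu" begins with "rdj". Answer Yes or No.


Input string: 'nqzutu'
Prefix to check: 'rdj'
First 3 characters of input: 'nqz'
Match: False
Result: No


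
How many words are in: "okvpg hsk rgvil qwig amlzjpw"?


Input string: 'okvpg hsk rgvil qwig amlzjpw'
Operation: split by spaces
Words found: 'okvpg', 'hsk', 'rgvil', 'qwig', 'amlzjpw'
Word count: 5


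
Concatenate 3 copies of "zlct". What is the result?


Input string: 'zlct'
Operation: repeat 3 times
Concatenation: 'zlct' + 'zlct' + 'zlct'
Result: zlctzlctzlct


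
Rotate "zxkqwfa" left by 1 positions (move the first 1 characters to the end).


Input: 'zxkqwfa', shift = 1
Operation: split at index 1 and swap parts
Front part s[0:1] = 'z'
Back part s[1:] = 'xkqwfa'
Rotated = back + front = 'xkqwfa' + 'z'
Result: xkqwfaz


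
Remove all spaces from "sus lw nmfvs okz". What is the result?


Input string: 'sus lw nmfvs okz'
Operation: remove all spaces
Words: 'sus', 'lw', 'nmfvs', 'okz'
Join without spaces: suslwnmfvsokz


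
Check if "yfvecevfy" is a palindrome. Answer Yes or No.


Input string: 'yfvecevfy'
Reversed: 'yfvecevfy'
Compare pairs: s[0]='y' vs s[8]='y' (match), s[1]='f' vs s[7]='f' (match), s[2]='v' vs s[6]='v' (match), s[3]='e' vs s[5]='e' (match)
Palindrome: Yes


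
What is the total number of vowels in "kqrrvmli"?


Input string: 'kqrrvmli'
Operation: count vowels (a, e, i, o, u)
Scan: s[0]='k', s[1]='q', s[2]='r', s[3]='r', s[4]='v', s[5]='m', s[6]='l', s[7]='i' (vowel)
Vowels found: 1
Result: 1


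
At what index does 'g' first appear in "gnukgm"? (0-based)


Input string: 'gnukgm'
Target: 'g'
Scanning left to right: s[0]='g'
First match at index: 0


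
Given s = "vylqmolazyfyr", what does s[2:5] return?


Input string: 'vylqmolazyfyr'
Operation: slice [2:5]
Extract characters: s[2]='l', s[3]='q', s[4]='m'
Result: lqm


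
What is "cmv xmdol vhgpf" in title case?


Input string: 'cmv xmdol vhgpf'
Operation: capitalize first letter of each word
Word transformations: 'cmv'->'Cmv', 'xmdol'->'Xmdol', 'vhgpf'->'Vhgpf'
Result: Cmv Xmdol Vhgpf


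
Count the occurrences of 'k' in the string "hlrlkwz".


Input string: 'hlrlkwz'
Target character: 'k'
Scan each position: s[4]='k'
Matches found at indices: 4
Total: 1


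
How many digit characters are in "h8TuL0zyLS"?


Input string: 'h8TuL0zyLS'
Operation: count digit characters (0-9)
Scan: 'h', '8'(digit), 'T', 'u', 'L', '0'(digit), 'z', 'y', 'L', 'S'
Digits found: 2
Result: 2


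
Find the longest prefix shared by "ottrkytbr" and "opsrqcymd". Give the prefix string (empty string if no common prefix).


String 1: 'ottrkytbr'
String 2: 'opsrqcymd'
Compare position by position:
pos 0: 'o' vs 'o' match
pos 1: 't' vs 'p' differ -> stop
Longest common prefix: "o" (length 1)


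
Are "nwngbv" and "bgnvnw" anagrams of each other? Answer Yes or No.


String 1: 'nwngbv' -> sorted: 'bgnnvw'
String 2: 'bgnvnw' -> sorted: 'bgnnvw'
Compare sorted forms: 'bgnnvw' == 'bgnnvw'
Anagram: Yes


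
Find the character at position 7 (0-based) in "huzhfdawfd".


Input string: 'huzhfdawfd'
Operation: get character at index 7
Index mapping: s[0]='h', s[1]='u', s[2]='z', s[3]='h', s[4]='f', s[5]='d', s[6]='a', s[7]='w'
Result: 'w'


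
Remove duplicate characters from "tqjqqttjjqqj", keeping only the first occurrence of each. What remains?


Input: 'tqjqqttjjqqj'
Operation: keep first occurrence of each character
Scan: s[0]='t' new -> keep; s[1]='q' new -> keep; s[2]='j' new -> keep; s[3]='q' seen -> skip; s[4]='q' seen -> skip; s[5]='t' seen -> skip; s[6]='t' seen -> skip; s[7]='j' seen -> skip; s[8]='j' seen -> skip; s[9]='q' seen -> skip; s[10]='q' seen -> skip; s[11]='j' seen -> skip
Result: tqj


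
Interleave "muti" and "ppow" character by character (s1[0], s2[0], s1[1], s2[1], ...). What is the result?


String 1: 'muti'
String 2: 'ppow'
Operation: alternate characters
Pairs: 'm'+'p', 'u'+'p', 't'+'o', 'i'+'w'
Result: mpuptoiw


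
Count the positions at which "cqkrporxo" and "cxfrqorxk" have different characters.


String 1: 'cqkrporxo'
String 2: 'cxfrqorxk'
Compare each position: pos 0: 'c'=='c', pos 1: 'q'!='x', pos 2: 'k'!='f', pos 3: 'r'=='r', pos 4: 'p'!='q', pos 5: 'o'=='o', pos 6: 'r'=='r', pos 7: 'x'=='x', pos 8: 'o'!='k'
Differing positions: 4
Hamming distance: 4


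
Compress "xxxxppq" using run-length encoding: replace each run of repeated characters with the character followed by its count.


Input: 'xxxxppq'
Operation: identify consecutive runs
Runs: 'xxxx' -> x4, 'pp' -> p2, 'q' -> q1
Encoded: x4p2q1


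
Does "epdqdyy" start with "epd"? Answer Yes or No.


Input string: 'epdqdyy'
Prefix to check: 'epd'
First 3 characters of input: 'epd'
Match: True
Result: Yes


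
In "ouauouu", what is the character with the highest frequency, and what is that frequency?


Input: 'ouauouu'
Operation: tally each character
Counts: 'a':1, 'o':2, 'u':4
Maximum: 'u' appears 4 times


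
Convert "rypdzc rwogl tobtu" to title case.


Input string: 'rypdzc rwogl tobtu'
Operation: capitalize first letter of each word
Word transformations: 'rypdzc'->'Rypdzc', 'rwogl'->'Rwogl', 'tobtu'->'Tobtu'
Result: Rypdzc Rwogl Tobtu


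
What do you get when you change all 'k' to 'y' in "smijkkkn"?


Input string: 'smijkkkn'
Operation: replace 'k' with 'y'
Positions of 'k': 4, 5, 6
After replacement: smijyyyn


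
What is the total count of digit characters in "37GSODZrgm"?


Input string: '37GSODZrgm'
Operation: count digit characters (0-9)
Scan: '3'(digit), '7'(digit), 'G', 'S', 'O', 'D', 'Z', 'r', 'g', 'm'
Digits found: 2
Result: 2


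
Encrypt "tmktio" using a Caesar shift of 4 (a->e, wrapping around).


Input: 'tmktio', shift = 4
Operation: for each letter, (position + 4) mod 26
Mapping: 't'(19+4=23)->'x', 'm'(12+4=16)->'q', 'k'(10+4=14)->'o', 't'(19+4=23)->'x', 'i'(8+4=12)->'m', 'o'(14+4=18)->'s'
Result: xqoxms


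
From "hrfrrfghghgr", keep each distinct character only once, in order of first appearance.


Input: 'hrfrrfghghgr'
Operation: keep first occurrence of each character
Scan: s[0]='h' new -> keep; s[1]='r' new -> keep; s[2]='f' new -> keep; s[3]='r' seen -> skip; s[4]='r' seen -> skip; s[5]='f' seen -> skip; s[6]='g' new -> keep; s[7]='h' seen -> skip; s[8]='g' seen -> skip; s[9]='h' seen -> skip; s[10]='g' seen -> skip; s[11]='r' seen -> skip
Result: hrfg


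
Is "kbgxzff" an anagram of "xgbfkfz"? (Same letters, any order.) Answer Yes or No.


String 1: 'xgbfkfz' -> sorted: 'bffgkxz'
String 2: 'kbgxzff' -> sorted: 'bffgkxz'
Compare sorted forms: 'bffgkxz' == 'bffgkxz'
Anagram: Yes


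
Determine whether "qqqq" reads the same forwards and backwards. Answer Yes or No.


Input string: 'qqqq'
Reversed: 'qqqq'
Compare pairs: s[0]='q' vs s[3]='q' (match), s[1]='q' vs s[2]='q' (match)
Palindrome: Yes


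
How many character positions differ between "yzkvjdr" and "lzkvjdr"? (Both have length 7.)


String 1: 'yzkvjdr'
String 2: 'lzkvjdr'
Compare each position: pos 0: 'y'!='l', pos 1: 'z'=='z', pos 2: 'k'=='k', pos 3: 'v'=='v', pos 4: 'j'=='j', pos 5: 'd'=='d', pos 6: 'r'=='r'
Differing positions: 1
Hamming distance: 1


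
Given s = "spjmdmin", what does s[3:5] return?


Input string: 'spjmdmin'
Operation: slice [3:5]
Extract characters: s[3]='m', s[4]='d'
Result: md


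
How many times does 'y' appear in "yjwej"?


Input string: 'yjwej'
Target character: 'y'
Scan each position: s[0]='y'
Matches found at indices: 0
Total: 1


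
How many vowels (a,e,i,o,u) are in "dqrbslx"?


Input string: 'dqrbslx'
Operation: count vowels (a, e, i, o, u)
Scan: s[0]='d', s[1]='q', s[2]='r', s[3]='b', s[4]='s', s[5]='l', s[6]='x'
Vowels found: 0
Result: 0


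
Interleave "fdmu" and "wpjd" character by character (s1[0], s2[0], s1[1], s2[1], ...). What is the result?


String 1: 'fdmu'
String 2: 'wpjd'
Operation: alternate characters
Pairs: 'f'+'w', 'd'+'p', 'm'+'j', 'u'+'d'
Result: fwdpmjud


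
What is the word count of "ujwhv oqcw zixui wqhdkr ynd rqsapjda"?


Input string: 'ujwhv oqcw zixui wqhdkr ynd rqsapjda'
Operation: split by spaces
Words found: 'ujwhv', 'oqcw', 'zixui', 'wqhdkr', 'ynd', 'rqsapjda'
Word count: 6


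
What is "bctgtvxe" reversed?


Input string: 'bctgtvxe'
Operation: reverse character order
Original order: 'b' -> 'c' -> 't' -> 'g' -> 't' -> 'v' -> 'x' -> 'e'
Reversed order: 'e' -> 'x' -> 'v' -> 't' -> 'g' -> 't' -> 'c' -> 'b'
Result: exvtgtcb


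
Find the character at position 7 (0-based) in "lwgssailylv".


Input string: 'lwgssailylv'
Operation: get character at index 7
Index mapping: s[0]='l', s[1]='w', s[2]='g', s[3]='s', s[4]='s', s[5]='a', s[6]='i', s[7]='l'
Result: 'l'


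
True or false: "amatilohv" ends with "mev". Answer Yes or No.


Input string: 'amatilohv'
Suffix to check: 'mev'
Last 3 characters of input: 'ohv'
Match: False
Result: No


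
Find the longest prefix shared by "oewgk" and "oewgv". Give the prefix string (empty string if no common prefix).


String 1: 'oewgk'
String 2: 'oewgv'
Compare position by position:
pos 0: 'o' vs 'o' match
pos 1: 'e' vs 'e' match
pos 2: 'w' vs 'w' match
pos 3: 'g' vs 'g' match
pos 4: 'k' vs 'v' differ -> stop
Longest common prefix: "oewg" (length 4)


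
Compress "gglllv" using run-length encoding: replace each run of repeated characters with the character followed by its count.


Input: 'gglllv'
Operation: identify consecutive runs
Runs: 'gg' -> g2, 'lll' -> l3, 'v' -> v1
Encoded: g2l3v1


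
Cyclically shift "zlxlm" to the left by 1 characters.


Input: 'zlxlm', shift = 1
Operation: split at index 1 and swap parts
Front part s[0:1] = 'z'
Back part s[1:] = 'lxlm'
Rotated = back + front = 'lxlm' + 'z'
Result: lxlmz


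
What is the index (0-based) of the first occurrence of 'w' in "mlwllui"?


Input string: 'mlwllui'
Target: 'w'
Scanning left to right: s[0]='m', s[1]='l', s[2]='w'
First match at index: 2


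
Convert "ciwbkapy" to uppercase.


Input string: 'ciwbkapy'
Operation: convert each letter to uppercase
Mapping: 'c'->'C', 'i'->'I', 'w'->'W', 'b'->'B', 'k'->'K', 'a'->'A', 'p'->'P', 'y'->'Y'
Result: CIWBKAPY


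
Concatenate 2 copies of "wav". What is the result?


Input string: 'wav'
Operation: repeat 2 times
Concatenation: 'wav' + 'wav'
Result: wavwav


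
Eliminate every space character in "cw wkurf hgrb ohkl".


Input string: 'cw wkurf hgrb ohkl'
Operation: remove all spaces
Words: 'cw', 'wkurf', 'hgrb', 'ohkl'
Join without spaces: cwwkurfhgrbohkl


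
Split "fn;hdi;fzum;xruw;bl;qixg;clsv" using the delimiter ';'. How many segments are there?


Input string: 'fn;hdi;fzum;xruw;bl;qixg;clsv'
Delimiter: ';'
Split result: 'fn', 'hdi', 'fzum', 'xruw', 'bl', 'qixg', 'clsv'
Number of parts: 7


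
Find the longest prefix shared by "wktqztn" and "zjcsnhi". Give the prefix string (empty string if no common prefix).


String 1: 'wktqztn'
String 2: 'zjcsnhi'
Compare position by position:
pos 0: 'w' vs 'z' differ -> stop
Longest common prefix: "" (length 0)


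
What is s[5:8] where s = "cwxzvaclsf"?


Input string: 'cwxzvaclsf'
Operation: slice [5:8]
Extract characters: s[5]='a', s[6]='c', s[7]='l'
Result: acl


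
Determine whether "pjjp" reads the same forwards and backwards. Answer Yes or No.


Input string: 'pjjp'
Reversed: 'pjjp'
Compare pairs: s[0]='p' vs s[3]='p' (match), s[1]='j' vs s[2]='j' (match)
Palindrome: Yes


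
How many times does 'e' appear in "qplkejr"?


Input string: 'qplkejr'
Target character: 'e'
Scan each position: s[4]='e'
Matches found at indices: 4
Total: 1


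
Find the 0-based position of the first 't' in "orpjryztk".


Input string: 'orpjryztk'
Target: 't'
Scanning left to right: s[0]='o', s[1]='r', s[2]='p', s[3]='j', s[4]='r', s[5]='y', s[6]='z', s[7]='t'
First match at index: 7


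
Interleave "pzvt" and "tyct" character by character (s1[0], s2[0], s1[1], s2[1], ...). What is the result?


String 1: 'pzvt'
String 2: 'tyct'
Operation: alternate characters
Pairs: 'p'+'t', 'z'+'y', 'v'+'c', 't'+'t'
Result: ptzyvctt


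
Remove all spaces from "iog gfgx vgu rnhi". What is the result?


Input string: 'iog gfgx vgu rnhi'
Operation: remove all spaces
Words: 'iog', 'gfgx', 'vgu', 'rnhi'
Join without spaces: ioggfgxvgurnhi


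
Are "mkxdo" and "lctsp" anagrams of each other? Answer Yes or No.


String 1: 'mkxdo' -> sorted: 'dkmox'
String 2: 'lctsp' -> sorted: 'clpst'
Compare sorted forms: 'dkmox' != 'clpst'
Anagram: No


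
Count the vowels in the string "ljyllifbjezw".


Input string: 'ljyllifbjezw'
Operation: count vowels (a, e, i, o, u)
Scan: s[0]='l', s[1]='j', s[2]='y', s[3]='l', s[4]='l', s[5]='i' (vowel), s[6]='f', s[7]='b', s[8]='j', s[9]='e' (vowel), s[10]='z', s[11]='w'
Vowels found: 2
Result: 2


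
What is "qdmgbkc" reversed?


Input string: 'qdmgbkc'
Operation: reverse character order
Original order: 'q' -> 'd' -> 'm' -> 'g' -> 'b' -> 'k' -> 'c'
Reversed order: 'c' -> 'k' -> 'b' -> 'g' -> 'm' -> 'd' -> 'q'
Result: ckbgmdq


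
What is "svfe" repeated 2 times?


Input string: 'svfe'
Operation: repeat 2 times
Concatenation: 'svfe' + 'svfe'
Result: svfesvfe


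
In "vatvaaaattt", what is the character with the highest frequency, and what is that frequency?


Input: 'vatvaaaattt'
Operation: tally each character
Counts: 'a':5, 't':4, 'v':2
Maximum: 'a' appears 5 times


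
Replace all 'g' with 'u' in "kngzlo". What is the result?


Input string: 'kngzlo'
Operation: replace 'g' with 'u'
Positions of 'g': 2
After replacement: knuzlo


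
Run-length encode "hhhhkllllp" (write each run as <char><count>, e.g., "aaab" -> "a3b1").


Input: 'hhhhkllllp'
Operation: identify consecutive runs
Runs: 'hhhh' -> h4, 'k' -> k1, 'llll' -> l4, 'p' -> p1
Encoded: h4k1l4p1


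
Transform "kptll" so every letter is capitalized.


Input string: 'kptll'
Operation: convert each letter to uppercase
Mapping: 'k'->'K', 'p'->'P', 't'->'T', 'l'->'L', 'l'->'L'
Result: KPTLL


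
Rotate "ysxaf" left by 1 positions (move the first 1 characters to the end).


Input: 'ysxaf', shift = 1
Operation: split at index 1 and swap parts
Front part s[0:1] = 'y'
Back part s[1:] = 'sxaf'
Rotated = back + front = 'sxaf' + 'y'
Result: sxafy


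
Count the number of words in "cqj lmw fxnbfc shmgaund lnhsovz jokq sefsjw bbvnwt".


Input string: 'cqj lmw fxnbfc shmgaund lnhsovz jokq sefsjw bbvnwt'
Operation: split by spaces
Words found: 'cqj', 'lmw', 'fxnbfc', 'shmgaund', 'lnhsovz', 'jokq', 'sefsjw', 'bbvnwt'
Word count: 8


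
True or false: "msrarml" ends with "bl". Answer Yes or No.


Input string: 'msrarml'
Suffix to check: 'bl'
Last 2 characters of input: 'ml'
Match: False
Result: No


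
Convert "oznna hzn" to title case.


Input string: 'oznna hzn'
Operation: capitalize first letter of each word
Word transformations: 'oznna'->'Oznna', 'hzn'->'Hzn'
Result: Oznna Hzn


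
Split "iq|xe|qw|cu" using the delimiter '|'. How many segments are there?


Input string: 'iq|xe|qw|cu'
Delimiter: '|'
Split result: 'iq', 'xe', 'qw', 'cu'
Number of parts: 4


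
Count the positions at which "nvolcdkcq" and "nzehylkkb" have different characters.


String 1: 'nvolcdkcq'
String 2: 'nzehylkkb'
Compare each position: pos 0: 'n'=='n', pos 1: 'v'!='z', pos 2: 'o'!='e', pos 3: 'l'!='h', pos 4: 'c'!='y', pos 5: 'd'!='l', pos 6: 'k'=='k', pos 7: 'c'!='k', pos 8: 'q'!='b'
Differing positions: 7
Hamming distance: 7


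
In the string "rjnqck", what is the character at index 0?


Input string: 'rjnqck'
Operation: get character at index 0
Index mapping: s[0]='r'
Result: 'r'


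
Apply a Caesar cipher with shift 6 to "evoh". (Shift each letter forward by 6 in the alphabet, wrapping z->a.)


Input: 'evoh', shift = 6
Operation: for each letter, (position + 6) mod 26
Mapping: 'e'(4+6=10)->'k', 'v'(21+6=27, 27 mod 26=1)->'b', 'o'(14+6=20)->'u', 'h'(7+6=13)->'n'
Result: kbun


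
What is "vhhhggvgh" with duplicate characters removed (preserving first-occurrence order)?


Input: 'vhhhggvgh'
Operation: keep first occurrence of each character
Scan: s[0]='v' new -> keep; s[1]='h' new -> keep; s[2]='h' seen -> skip; s[3]='h' seen -> skip; s[4]='g' new -> keep; s[5]='g' seen -> skip; s[6]='v' seen -> skip; s[7]='g' seen -> skip; s[8]='h' seen -> skip
Result: vhg


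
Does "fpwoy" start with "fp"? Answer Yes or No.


Input string: 'fpwoy'
Prefix to check: 'fp'
First 2 characters of input: 'fp'
Match: True
Result: Yes


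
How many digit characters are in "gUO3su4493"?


Input string: 'gUO3su4493'
Operation: count digit characters (0-9)
Scan: 'g', 'U', 'O', '3'(digit), 's', 'u', '4'(digit), '4'(digit), '9'(digit), '3'(digit)
Digits found: 5
Result: 5


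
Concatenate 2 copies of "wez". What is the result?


Input string: 'wez'
Operation: repeat 2 times
Concatenation: 'wez' + 'wez'
Result: wezwez


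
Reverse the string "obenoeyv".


Input string: 'obenoeyv'
Operation: reverse character order
Original order: 'o' -> 'b' -> 'e' -> 'n' -> 'o' -> 'e' -> 'y' -> 'v'
Reversed order: 'v' -> 'y' -> 'e' -> 'o' -> 'n' -> 'e' -> 'b' -> 'o'
Result: vyeonebo


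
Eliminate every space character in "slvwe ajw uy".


Input string: 'slvwe ajw uy'
Operation: remove all spaces
Words: 'slvwe', 'ajw', 'uy'
Join without spaces: slvweajwuy


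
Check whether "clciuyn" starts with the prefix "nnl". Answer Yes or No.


Input string: 'clciuyn'
Prefix to check: 'nnl'
First 3 characters of input: 'clc'
Match: False
Result: No


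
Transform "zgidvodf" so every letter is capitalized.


Input string: 'zgidvodf'
Operation: convert each letter to uppercase
Mapping: 'z'->'Z', 'g'->'G', 'i'->'I', 'd'->'D', 'v'->'V', 'o'->'O', 'd'->'D', 'f'->'F'
Result: ZGIDVODF


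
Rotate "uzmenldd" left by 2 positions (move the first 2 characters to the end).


Input: 'uzmenldd', shift = 2
Operation: split at index 2 and swap parts
Front part s[0:2] = 'uz'
Back part s[2:] = 'menldd'
Rotated = back + front = 'menldd' + 'uz'
Result: menldduz


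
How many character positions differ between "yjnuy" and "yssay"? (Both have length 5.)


String 1: 'yjnuy'
String 2: 'yssay'
Compare each position: pos 0: 'y'=='y', pos 1: 'j'!='s', pos 2: 'n'!='s', pos 3: 'u'!='a', pos 4: 'y'=='y'
Differing positions: 3
Hamming distance: 3


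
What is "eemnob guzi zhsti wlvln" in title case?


Input string: 'eemnob guzi zhsti wlvln'
Operation: capitalize first letter of each word
Word transformations: 'eemnob'->'Eemnob', 'guzi'->'Guzi', 'zhsti'->'Zhsti', 'wlvln'->'Wlvln'
Result: Eemnob Guzi Zhsti Wlvln


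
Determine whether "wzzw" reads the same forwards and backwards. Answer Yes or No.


Input string: 'wzzw'
Reversed: 'wzzw'
Compare pairs: s[0]='w' vs s[3]='w' (match), s[1]='z' vs s[2]='z' (match)
Palindrome: Yes


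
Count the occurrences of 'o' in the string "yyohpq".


Input string: 'yyohpq'
Target character: 'o'
Scan each position: s[2]='o'
Matches found at indices: 2
Total: 1


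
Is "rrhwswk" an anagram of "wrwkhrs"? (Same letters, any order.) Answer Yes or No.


String 1: 'wrwkhrs' -> sorted: 'hkrrsww'
String 2: 'rrhwswk' -> sorted: 'hkrrsww'
Compare sorted forms: 'hkrrsww' == 'hkrrsww'
Anagram: Yes


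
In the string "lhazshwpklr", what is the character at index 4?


Input string: 'lhazshwpklr'
Operation: get character at index 4
Index mapping: s[0]='l', s[1]='h', s[2]='a', s[3]='z', s[4]='s'
Result: 's'


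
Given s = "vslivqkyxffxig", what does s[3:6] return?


Input string: 'vslivqkyxffxig'
Operation: slice [3:6]
Extract characters: s[3]='i', s[4]='v', s[5]='q'
Result: ivq


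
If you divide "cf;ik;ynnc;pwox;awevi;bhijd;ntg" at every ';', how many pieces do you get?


Input string: 'cf;ik;ynnc;pwox;awevi;bhijd;ntg'
Delimiter: ';'
Split result: 'cf', 'ik', 'ynnc', 'pwox', 'awevi', 'bhijd', 'ntg'
Number of parts: 7


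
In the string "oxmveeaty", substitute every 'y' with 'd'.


Input string: 'oxmveeaty'
Operation: replace 'y' with 'd'
Positions of 'y': 8
After replacement: oxmveeatd


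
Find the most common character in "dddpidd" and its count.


Input: 'dddpidd'
Operation: tally each character
Counts: 'd':5, 'i':1, 'p':1
Maximum: 'd' appears 5 times


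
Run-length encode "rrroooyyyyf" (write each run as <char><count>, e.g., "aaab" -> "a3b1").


Input: 'rrroooyyyyf'
Operation: identify consecutive runs
Runs: 'rrr' -> r3, 'ooo' -> o3, 'yyyy' -> y4, 'f' -> f1
Encoded: r3o3y4f1


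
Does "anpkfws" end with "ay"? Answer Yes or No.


Input string: 'anpkfws'
Suffix to check: 'ay'
Last 2 characters of input: 'ws'
Match: False
Result: No


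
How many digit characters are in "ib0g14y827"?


Input string: 'ib0g14y827'
Operation: count digit characters (0-9)
Scan: 'i', 'b', '0'(digit), 'g', '1'(digit), '4'(digit), 'y', '8'(digit), '2'(digit), '7'(digit)
Digits found: 6
Result: 6


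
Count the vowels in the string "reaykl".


Input string: 'reaykl'
Operation: count vowels (a, e, i, o, u)
Scan: s[0]='r', s[1]='e' (vowel), s[2]='a' (vowel), s[3]='y', s[4]='k', s[5]='l'
Vowels found: 2
Result: 2


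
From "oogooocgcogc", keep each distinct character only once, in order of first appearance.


Input: 'oogooocgcogc'
Operation: keep first occurrence of each character
Scan: s[0]='o' new -> keep; s[1]='o' seen -> skip; s[2]='g' new -> keep; s[3]='o' seen -> skip; s[4]='o' seen -> skip; s[5]='o' seen -> skip; s[6]='c' new -> keep; s[7]='g' seen -> skip; s[8]='c' seen -> skip; s[9]='o' seen -> skip; s[10]='g' seen -> skip; s[11]='c' seen -> skip
Result: ogc


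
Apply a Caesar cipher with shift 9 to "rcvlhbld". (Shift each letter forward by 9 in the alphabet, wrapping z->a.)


Input: 'rcvlhbld', shift = 9
Operation: for each letter, (position + 9) mod 26
Mapping: 'r'(17+9=26, 26 mod 26=0)->'a', 'c'(2+9=11)->'l', 'v'(21+9=30, 30 mod 26=4)->'e', 'l'(11+9=20)->'u', 'h'(7+9=16)->'q', 'b'(1+9=10)->'k', 'l'(11+9=20)->'u', 'd'(3+9=12)->'m'
Result: aleuqkum
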